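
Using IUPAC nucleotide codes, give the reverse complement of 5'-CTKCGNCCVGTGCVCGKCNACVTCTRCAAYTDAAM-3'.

5'-KTTHARTTGYAGABGTNGMCGBGCACBGGNCGMAG-3'

Standard pairs A↔T, G↔C; ambiguity codes pair R↔Y, M↔K, D↔H, V↔B, N↔N. Complement (GAMGCNGGBCACGBGCMGNTGBAGAYGTTRAHTTK), then reverse for 5'→3'.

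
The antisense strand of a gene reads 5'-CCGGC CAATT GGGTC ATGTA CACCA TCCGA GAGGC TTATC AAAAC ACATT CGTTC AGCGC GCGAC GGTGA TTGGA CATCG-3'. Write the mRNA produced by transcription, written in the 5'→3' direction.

The mRNA has the sequence of the coding strand (reverse complement of the template) with T→U. Reverse complement of CCGGCCAATTGGGTCATGTACACCATCCGAGAGGCTTATCAAAACACATTCGTTCAGCGCGCGACGGTGATTGGACATCG is CGATGTCCAATCACCGTCGCGCGCTGAACGAATGTGTTTTGATAAGCCTCTCGGATGGTGTACATGACCCAATTGGCCGG; then T→U.

5'-CGAUGUCCAAUCACCGUCGCGCGCUGAACGAAUGUGUUUUGAUAAGCCUCUCGGAUGGUGUACAUGACCCAAUUGGCCGG-3'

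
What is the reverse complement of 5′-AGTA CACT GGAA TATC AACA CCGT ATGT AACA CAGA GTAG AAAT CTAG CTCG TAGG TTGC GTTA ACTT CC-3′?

5'-GGAAGTTAACGCAACCTACGAGCTAGATTTCTACTCTGTGTTACATACGGTGTTGATATTCCAGTGTACT-3'

Reading the sequence 3'→5' and pairing each base (A↔T, G↔C) gives the reverse complement directly.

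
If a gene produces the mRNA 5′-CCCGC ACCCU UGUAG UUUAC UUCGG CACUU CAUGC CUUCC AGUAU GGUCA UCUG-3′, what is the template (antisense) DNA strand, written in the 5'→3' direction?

5'-CAGATGACCATACTGGAAGGCATGAAGTGCCGAAGTAAACTACAAGGGTGCGGG-3'

Replace U with T to get the coding DNA strand: CCCGCACCCTTGTAGTTTACTTCGGCACTTCATGCCTTCCAGTATGGTCATCTG. The template strand is its reverse complement (complement GGGCGTGGGAACATCAAATGAAGCCGTGAAGTACGGAAGGTCATACCAGTAGAC, then reverse).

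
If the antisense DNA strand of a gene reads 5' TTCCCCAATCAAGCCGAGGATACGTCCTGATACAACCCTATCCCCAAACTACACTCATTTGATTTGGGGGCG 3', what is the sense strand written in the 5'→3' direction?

The coding strand is complementary and antiparallel to the template: take the complement (A↔T, G↔C) and reverse.

5'-CGCCCCCAAATCAAATGAGTGTAGTTTGGGGATAGGGTTGTATCAGGACGTATCCTCGGCTTGATTGGGGAA-3'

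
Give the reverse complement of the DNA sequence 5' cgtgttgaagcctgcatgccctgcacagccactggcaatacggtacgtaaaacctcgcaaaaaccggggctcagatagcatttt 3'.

5'-AAAATGCTATCTGAGCCCCGGTTTTTGCGAGGTTTTACGTACCGTATTGCCAGTGGCTGTGCAGGGCATGCAGGCTTCAACACG-3'

Complement each base (A↔T, G↔C): GCACAACTTCGGACGTACGGGACGTGTCGGTGACCGTTATGCCATGCATTTTGGAGCGTTTTTGGCCCCGAGTCTATCGTAAAA. Then reverse.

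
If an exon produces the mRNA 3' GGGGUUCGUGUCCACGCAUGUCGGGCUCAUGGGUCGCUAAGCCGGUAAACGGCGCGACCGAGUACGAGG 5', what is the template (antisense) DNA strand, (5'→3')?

Written 5'→3' the mRNA is GGAGCAUGAGCCAGCGCGGCAAAUGGCCGAAUCGCUGGGUACUCGGGCUGUACGCACCUGUGCUUGGGG, so the coding DNA strand is GGAGCATGAGCCAGCGCGGCAAATGGCCGAATCGCTGGGTACTCGGGCTGTACGCACCTGTGCTTGGGG. The template is its reverse complement.

5'-CCCCAAGCACAGGTGCGTACAGCCCGAGTACCCAGCGATTCGGCCATTTGCCGCGCTGGCTCATGCTCC-3'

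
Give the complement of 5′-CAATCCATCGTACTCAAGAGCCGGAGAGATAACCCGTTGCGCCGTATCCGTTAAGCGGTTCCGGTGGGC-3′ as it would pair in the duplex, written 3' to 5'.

Base-pairing A↔T, G↔C gives the complement. The complementary strand is antiparallel, so paired with a 5'→3' strand it runs 3'→5'.

3'-GTTAGGTAGCATGAGTTCTCGGCCTCTCTATTGGGCAACGCGGCATAGGCAATTCGCCAAGGCCACCCG-5'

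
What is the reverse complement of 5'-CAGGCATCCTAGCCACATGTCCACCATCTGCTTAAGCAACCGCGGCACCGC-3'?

Reading the sequence 3'→5' and pairing each base (A↔T, G↔C) gives the reverse complement directly.

5'-GCGGTGCCGCGGTTGCTTAAGCAGATGGTGGACATGTGGCTAGGATGCCTG-3'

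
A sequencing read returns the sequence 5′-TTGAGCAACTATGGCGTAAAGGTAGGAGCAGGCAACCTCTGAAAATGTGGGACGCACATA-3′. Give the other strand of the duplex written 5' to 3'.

Pairing A↔T and G↔C gives AACTCGTTGATACCGCATTTCCATCCTCGTCCGTTGGAGACTTTTACACCCTGCGTGTAT, running 3'→5'. Reverse for the 5'→3' convention.

5'-TATGTGCGTCCCACATTTTCAGAGGTTGCCTGCTCCTACCTTTACGCCATAGTTGCTCAA-3'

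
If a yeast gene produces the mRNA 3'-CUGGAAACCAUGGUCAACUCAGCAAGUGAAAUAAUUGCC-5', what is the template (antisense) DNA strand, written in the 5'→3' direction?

Written 5'→3' the mRNA is CCGUUAAUAAAGUGAACGACUCAACUGGUACCAAAGGUC, so the coding DNA strand is CCGTTAATAAAGTGAACGACTCAACTGGTACCAAAGGTC. The template is its reverse complement.

5'-GACCTTTGGTACCAGTTGAGTCGTTCACTTTATTAACGG-3'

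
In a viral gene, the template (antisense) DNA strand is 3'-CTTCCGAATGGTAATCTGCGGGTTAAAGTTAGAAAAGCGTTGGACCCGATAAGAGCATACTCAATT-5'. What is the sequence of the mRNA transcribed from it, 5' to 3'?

Reading the template 3'→5' as shown, RNA polymerase pairs each base (A→U, T→A, G↔C) to build mRNA 5'→3' directly.

5'-GAAGGCUUACCAUUAGACGCCCAAUUUCAAUCUUUUCGCAACCUGGGCUAUUCUCGUAUGAGUUAA-3'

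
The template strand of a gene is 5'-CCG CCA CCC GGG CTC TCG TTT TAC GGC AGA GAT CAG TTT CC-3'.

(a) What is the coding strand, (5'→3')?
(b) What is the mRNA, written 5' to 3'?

(a) The coding strand is the reverse complement of the template: complement GGCGGTGGGCCCGAGAGCAAAATGCCGTCTCTAGTCAAAGG, then reverse.
(b) mRNA has the coding-strand sequence with T→U.

(a) 5'-GGAAACTGATCTCTGCCGTAAAACGAGAGCCCGGGTGGCGG-3'
(b) 5'-GGAAACUGAUCUCUGCCGUAAAACGAGAGCCCGGGUGGCGG-3'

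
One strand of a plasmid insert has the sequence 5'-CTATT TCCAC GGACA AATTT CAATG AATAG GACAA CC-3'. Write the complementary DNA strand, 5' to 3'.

5′-GGTTGTCCTATTCATTGAAATTTGTCCGTGGAAATAG-3′

The complement of CTATTTCCACGGACAAATTTCAATGAATAGGACAACC is GATAAAGGTGCCTGTTTAAAGTTACTTATCCTGTTGG (A↔T, G↔C). DNA strands are antiparallel, so the complementary strand runs 3'→5'; reversing gives the 5'→3' form.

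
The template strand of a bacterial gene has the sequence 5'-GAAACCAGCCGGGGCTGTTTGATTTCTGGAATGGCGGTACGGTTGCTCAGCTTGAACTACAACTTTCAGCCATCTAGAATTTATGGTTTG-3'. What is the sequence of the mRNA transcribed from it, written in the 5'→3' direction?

5'-CAAACCAUAAAUUCUAGAUGGCUGAAAGUUGUAGUUCAAGCUGAGCAACCGUACCGCCAUUCCAGAAAUCAAACAGCCCCGGCUGGUUUC-3'

RNA polymerase reads the template 3'→5' and synthesizes mRNA 5'→3' by base-pairing (A→U, T→A, G↔C). The complement of the template is CTTTGGTCGGCCCCGACAAACTAAAGACCTTACCGCCATGCCAACGAGTCGAACTTGATGTTGAAAGTCGGTAGATCTTAAATACCAAAC; antiparallel, so 5'→3' the coding strand is CAAACCATAAATTCTAGATGGCTGAAAGTTGTAGTTCAAGCTGAGCAACCGTACCGCCATTCCAGAAATCAAACAGCCCCGGCTGGTTTC. Replace T with U for the mRNA.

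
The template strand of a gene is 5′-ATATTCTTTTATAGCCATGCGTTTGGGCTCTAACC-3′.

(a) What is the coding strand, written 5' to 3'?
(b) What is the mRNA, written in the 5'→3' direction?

(a) The coding strand is the reverse complement of the template: complement TATAAGAAAATATCGGTACGCAAACCCGAGATTGG, then reverse.
(b) mRNA has the coding-strand sequence with T→U.

(a) 5'-GGTTAGAGCCCAAACGCATGGCTATAAAAGAATAT-3'
(b) 5′-GGUUAGAGCCCAAACGCAUGGCUAUAAAAGAAUAU-3′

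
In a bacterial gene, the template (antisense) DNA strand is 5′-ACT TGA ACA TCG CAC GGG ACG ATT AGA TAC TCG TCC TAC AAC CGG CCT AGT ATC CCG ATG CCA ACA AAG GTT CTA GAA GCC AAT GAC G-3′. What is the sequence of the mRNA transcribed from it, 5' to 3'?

5'-CGUCAUUGGCUUCUAGAACCUUUGUUGGCAUCGGGAUACUAGGCCGGUUGUAGGACGAGUAUCUAAUCGUCCCGUGCGAUGUUCAAGU-3'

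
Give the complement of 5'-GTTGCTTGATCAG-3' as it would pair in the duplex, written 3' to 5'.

3'-CAACGAACTAGTC-5'

Base-pairing A↔T, G↔C gives the complement. The complementary strand is antiparallel, so paired with a 5'→3' strand it runs 3'→5'.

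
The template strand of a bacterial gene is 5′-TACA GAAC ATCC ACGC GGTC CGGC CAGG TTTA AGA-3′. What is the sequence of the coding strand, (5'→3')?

The coding strand is complementary and antiparallel to the template: take the complement (A↔T, G↔C) and reverse.

5'-TCTTAAACCTGGCCGGACCGCGTGGATGTTCTGTA-3'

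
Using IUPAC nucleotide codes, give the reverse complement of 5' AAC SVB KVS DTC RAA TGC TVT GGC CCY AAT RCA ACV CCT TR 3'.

5'-YAAGGBGTTGYATTRGGGCCABAGCATTYGAHSBMVBSGTT-3'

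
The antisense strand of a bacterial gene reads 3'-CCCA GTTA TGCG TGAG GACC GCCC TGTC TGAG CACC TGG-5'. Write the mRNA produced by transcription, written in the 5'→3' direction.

5'-GGGUCAAUACGCACUCCUGGCGGGACAGACUCGUGGACC-3'

Reading the template 3'→5' as shown, RNA polymerase pairs each base (A→U, T→A, G↔C) to build mRNA 5'→3' directly.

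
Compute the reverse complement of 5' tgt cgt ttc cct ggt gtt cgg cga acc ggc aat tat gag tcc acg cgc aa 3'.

Reading the sequence 3'→5' and pairing each base (A↔T, G↔C) gives the reverse complement directly.

5'-TTGCGCGTGGACTCATAATTGCCGGTTCGCCGAACACCAGGGAAACGACA-3'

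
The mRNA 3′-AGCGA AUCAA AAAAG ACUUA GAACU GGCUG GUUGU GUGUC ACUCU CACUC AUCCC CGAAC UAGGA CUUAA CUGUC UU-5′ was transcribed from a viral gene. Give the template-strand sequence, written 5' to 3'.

Written 5'→3' the mRNA is UUCUGUCAAUUCAGGAUCAAGCCCCUACUCACUCUCACUGUGUGUUGGUCGGUCAAGAUUCAGAAAAAACUAAGCGA, so the coding DNA strand is TTCTGTCAATTCAGGATCAAGCCCCTACTCACTCTCACTGTGTGTTGGTCGGTCAAGATTCAGAAAAAACTAAGCGA. The template is its reverse complement.

5'-TCGCTTAGTTTTTTCTGAATCTTGACCGACCAACACACAGTGAGAGTGAGTAGGGGCTTGATCCTGAATTGACAGAA-3'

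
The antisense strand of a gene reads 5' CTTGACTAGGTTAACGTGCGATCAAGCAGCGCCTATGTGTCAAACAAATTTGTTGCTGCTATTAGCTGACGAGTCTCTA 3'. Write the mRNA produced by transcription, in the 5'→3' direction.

The mRNA has the sequence of the coding strand (reverse complement of the template) with T→U. Reverse complement of CTTGACTAGGTTAACGTGCGATCAAGCAGCGCCTATGTGTCAAACAAATTTGTTGCTGCTATTAGCTGACGAGTCTCTA is TAGAGACTCGTCAGCTAATAGCAGCAACAAATTTGTTTGACACATAGGCGCTGCTTGATCGCACGTTAACCTAGTCAAG; then T→U.

5′-UAGAGACUCGUCAGCUAAUAGCAGCAACAAAUUUGUUUGACACAUAGGCGCUGCUUGAUCGCACGUUAACCUAGUCAAG-3′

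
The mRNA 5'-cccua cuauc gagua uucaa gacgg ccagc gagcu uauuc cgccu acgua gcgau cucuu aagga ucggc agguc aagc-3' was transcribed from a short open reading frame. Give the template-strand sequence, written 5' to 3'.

Replace U with T to get the coding DNA strand: CCCTACTATCGAGTATTCAAGACGGCCAGCGAGCTTATTCCGCCTACGTAGCGATCTCTTAAGGATCGGCAGGTCAAGC. The template strand is its reverse complement (complement GGGATGATAGCTCATAAGTTCTGCCGGTCGCTCGAATAAGGCGGATGCATCGCTAGAGAATTCCTAGCCGTCCAGTTCG, then reverse).

5'-GCTTGACCTGCCGATCCTTAAGAGATCGCTACGTAGGCGGAATAAGCTCGCTGGCCGTCTTGAATACTCGATAGTAGGG-3'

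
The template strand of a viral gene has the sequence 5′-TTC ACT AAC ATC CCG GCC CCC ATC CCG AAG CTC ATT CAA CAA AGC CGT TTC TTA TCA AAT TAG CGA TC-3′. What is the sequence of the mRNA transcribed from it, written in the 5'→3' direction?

RNA polymerase reads the template 3'→5' and synthesizes mRNA 5'→3' by base-pairing (A→U, T→A, G↔C). The complement of the template is AAGTGATTGTAGGGCCGGGGGTAGGGCTTCGAGTAAGTTGTTTCGGCAAAGAATAGTTTAATCGCTAG; antiparallel, so 5'→3' the coding strand is GATCGCTAATTTGATAAGAAACGGCTTTGTTGAATGAGCTTCGGGATGGGGGCCGGGATGTTAGTGAA. Replace T with U for the mRNA.

5'-GAUCGCUAAUUUGAUAAGAAACGGCUUUGUUGAAUGAGCUUCGGGAUGGGGGCCGGGAUGUUAGUGAA-3'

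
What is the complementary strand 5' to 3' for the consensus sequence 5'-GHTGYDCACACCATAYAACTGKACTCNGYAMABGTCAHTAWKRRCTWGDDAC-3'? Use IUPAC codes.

Standard pairs A↔T, G↔C; ambiguity codes pair R↔Y, M↔K, W↔W, B↔V, D↔H, N↔N. Complement (CDACRHGTGTGGTATRTTGACMTGAGNCRTKTVCAGTDATWMYYGAWCHHTG), then reverse for 5'→3'.

5'-GTHHCWAGYYMWTADTGACVTKTRCNGAGTMCAGTTRTATGGTGTGHRCADC-3'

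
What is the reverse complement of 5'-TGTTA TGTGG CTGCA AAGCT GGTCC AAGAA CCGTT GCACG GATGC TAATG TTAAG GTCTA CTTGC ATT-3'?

5'-AATGCAAGTAGACCTTAACATTAGCATCCGTGCAACGGTTCTTGGACCAGCTTTGCAGCCACATAACA-3'

Reading the sequence 3'→5' and pairing each base (A↔T, G↔C) gives the reverse complement directly.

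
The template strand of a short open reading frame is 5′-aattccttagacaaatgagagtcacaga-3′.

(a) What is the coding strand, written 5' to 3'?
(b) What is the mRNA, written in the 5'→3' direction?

(a) 5′-TCTGTGACTCTCATTTGTCTAAGGAATT-3′
(b) 5'-UCUGUGACUCUCAUUUGUCUAAGGAAUU-3'

(a) The coding strand is the reverse complement of the template: complement TTAAGGAATCTGTTTACTCTCAGTGTCT, then reverse.
(b) mRNA has the coding-strand sequence with T→U.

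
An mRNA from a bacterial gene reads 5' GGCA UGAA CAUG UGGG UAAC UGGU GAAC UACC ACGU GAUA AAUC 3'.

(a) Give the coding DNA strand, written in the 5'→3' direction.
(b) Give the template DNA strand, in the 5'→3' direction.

(a) 5'-GGCATGAACATGTGGGTAACTGGTGAACTACCACGTGATAAATC-3'
(b) 5'-GATTTATCACGTGGTAGTTCACCAGTTACCCACATGTTCATGCC-3'

(a) The coding strand matches the mRNA with U→T.
(b) The template strand is the reverse complement of the coding strand.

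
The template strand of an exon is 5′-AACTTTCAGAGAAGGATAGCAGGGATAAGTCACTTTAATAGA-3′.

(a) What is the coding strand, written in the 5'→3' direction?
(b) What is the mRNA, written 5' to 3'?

(a) 5'-TCTATTAAAGTGACTTATCCCTGCTATCCTTCTCTGAAAGTT-3'
(b) 5'-UCUAUUAAAGUGACUUAUCCCUGCUAUCCUUCUCUGAAAGUU-3'

(a) The coding strand is the reverse complement of the template: complement TTGAAAGTCTCTTCCTATCGTCCCTATTCAGTGAAATTATCT, then reverse.
(b) mRNA has the coding-strand sequence with T→U.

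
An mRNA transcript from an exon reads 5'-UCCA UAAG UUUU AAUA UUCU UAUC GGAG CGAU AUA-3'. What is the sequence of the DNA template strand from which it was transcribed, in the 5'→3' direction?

Replace U with T to get the coding DNA strand: TCCATAAGTTTTAATATTCTTATCGGAGCGATATA. The template strand is its reverse complement (complement AGGTATTCAAAATTATAAGAATAGCCTCGCTATAT, then reverse).

5'-TATATCGCTCCGATAAGAATATTAAAACTTATGGA-3'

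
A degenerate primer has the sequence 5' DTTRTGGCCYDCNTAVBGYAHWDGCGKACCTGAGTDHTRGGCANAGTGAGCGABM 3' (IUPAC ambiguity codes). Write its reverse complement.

5′-KVTCGCTCACTNTGCCYADHACTCAGGTMCGCHWDTRCVBTANGHRGGCCAYAAH-3′

Standard pairs A↔T, G↔C; ambiguity codes pair R↔Y, M↔K, W↔W, B↔V, D↔H, N↔N. Complement (HAAYACCGGRHGNATBVCRTDWHCGCMTGGACTCAHDAYCCGTNTCACTCGCTVK), then reverse for 5'→3'.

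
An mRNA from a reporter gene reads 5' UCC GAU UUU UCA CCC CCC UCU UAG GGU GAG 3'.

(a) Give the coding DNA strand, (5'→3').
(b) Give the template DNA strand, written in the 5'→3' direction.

(a) The coding strand matches the mRNA with U→T.
(b) The template strand is the reverse complement of the coding strand.

(a) 5′-TCCGATTTTTCACCCCCCTCTTAGGGTGAG-3′
(b) 5′-CTCACCCTAAGAGGGGGGTGAAAAATCGGA-3′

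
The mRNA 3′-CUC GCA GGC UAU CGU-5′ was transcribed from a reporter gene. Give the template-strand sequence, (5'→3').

Written 5'→3' the mRNA is UGCUAUCGGACGCUC, so the coding DNA strand is TGCTATCGGACGCTC. The template is its reverse complement.

5'-GAGCGTCCGATAGCA-3'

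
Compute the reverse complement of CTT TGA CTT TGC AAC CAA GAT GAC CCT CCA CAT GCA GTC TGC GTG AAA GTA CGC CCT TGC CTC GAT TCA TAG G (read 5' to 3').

Reading the sequence 3'→5' and pairing each base (A↔T, G↔C) gives the reverse complement directly.

5′-CCTATGAATCGAGGCAAGGGCGTACTTTCACGCAGACTGCATGTGGAGGGTCATCTTGGTTGCAAAGTCAAAG-3′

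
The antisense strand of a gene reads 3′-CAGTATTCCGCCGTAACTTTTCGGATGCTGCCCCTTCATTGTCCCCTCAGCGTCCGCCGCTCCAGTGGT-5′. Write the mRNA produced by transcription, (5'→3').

Reading the template 3'→5' as shown, RNA polymerase pairs each base (A→U, T→A, G↔C) to build mRNA 5'→3' directly.

5'-GUCAUAAGGCGGCAUUGAAAAGCCUACGACGGGGAAGUAACAGGGGAGUCGCAGGCGGCGAGGUCACCA-3'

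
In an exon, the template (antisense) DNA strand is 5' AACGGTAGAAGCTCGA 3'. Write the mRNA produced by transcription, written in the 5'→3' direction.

5'-UCGAGCUUCUACCGUU-3'

RNA polymerase reads the template 3'→5' and synthesizes mRNA 5'→3' by base-pairing (A→U, T→A, G↔C). The complement of the template is TTGCCATCTTCGAGCT; antiparallel, so 5'→3' the coding strand is TCGAGCTTCTACCGTT. Replace T with U for the mRNA.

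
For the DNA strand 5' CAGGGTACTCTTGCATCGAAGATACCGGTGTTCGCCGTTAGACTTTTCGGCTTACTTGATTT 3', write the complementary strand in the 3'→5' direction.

Base-pairing A↔T, G↔C gives the complement. The complementary strand is antiparallel, so paired with a 5'→3' strand it runs 3'→5'.

3'-GTCCCATGAGAACGTAGCTTCTATGGCCACAAGCGGCAATCTGAAAAGCCGAATGAACTAAA-5'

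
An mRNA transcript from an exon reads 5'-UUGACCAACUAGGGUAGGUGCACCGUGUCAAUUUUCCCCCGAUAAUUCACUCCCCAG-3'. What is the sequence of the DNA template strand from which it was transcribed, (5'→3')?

Replace U with T to get the coding DNA strand: TTGACCAACTAGGGTAGGTGCACCGTGTCAATTTTCCCCCGATAATTCACTCCCCAG. The template strand is its reverse complement (complement AACTGGTTGATCCCATCCACGTGGCACAGTTAAAAGGGGGCTATTAAGTGAGGGGTC, then reverse).

5'-CTGGGGAGTGAATTATCGGGGGAAAATTGACACGGTGCACCTACCCTAGTTGGTCAA-3'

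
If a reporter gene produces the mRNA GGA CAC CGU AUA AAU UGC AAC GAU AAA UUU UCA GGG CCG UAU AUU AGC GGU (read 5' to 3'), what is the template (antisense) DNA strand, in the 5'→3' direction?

Replace U with T to get the coding DNA strand: GGACACCGTATAAATTGCAACGATAAATTTTCAGGGCCGTATATTAGCGGT. The template strand is its reverse complement (complement CCTGTGGCATATTTAACGTTGCTATTTAAAAGTCCCGGCATATAATCGCCA, then reverse).

5'-ACCGCTAATATACGGCCCTGAAAATTTATCGTTGCAATTTATACGGTGTCC-3'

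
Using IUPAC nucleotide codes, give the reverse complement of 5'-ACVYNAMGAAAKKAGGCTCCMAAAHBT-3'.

5′-AVDTTTKGGAGCCTMMTTTCKTNRBGT-3′

Standard pairs A↔T, G↔C; ambiguity codes pair Y↔R, M↔K, B↔V, H↔D, N↔N. Complement (TGBRNTKCTTTMMTCCGAGGKTTTDVA), then reverse for 5'→3'.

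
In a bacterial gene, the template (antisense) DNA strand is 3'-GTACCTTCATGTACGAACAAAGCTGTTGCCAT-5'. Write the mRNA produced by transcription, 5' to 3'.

5'-CAUGGAAGUACAUGCUUGUUUCGACAACGGUA-3'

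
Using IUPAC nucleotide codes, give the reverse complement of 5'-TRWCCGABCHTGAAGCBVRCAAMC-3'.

Standard pairs A↔T, G↔C; ambiguity codes pair R↔Y, M↔K, W↔W, B↔V, H↔D. Complement (AYWGGCTVGDACTTCGVBYGTTKG), then reverse for 5'→3'.

5'-GKTTGYBVGCTTCADGVTCGGWYA-3'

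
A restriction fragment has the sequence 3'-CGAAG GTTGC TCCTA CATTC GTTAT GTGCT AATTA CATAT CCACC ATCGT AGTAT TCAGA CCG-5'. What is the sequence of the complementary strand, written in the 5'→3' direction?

The strand is given 3'→5', so its complement runs 5'→3' in the same left-to-right order: pair each base A↔T, G↔C.

5′-GCTTCCAACGAGGATGTAAGCAATACACGATTAATGTATAGGTGGTAGCATCATAAGTCTGGC-3′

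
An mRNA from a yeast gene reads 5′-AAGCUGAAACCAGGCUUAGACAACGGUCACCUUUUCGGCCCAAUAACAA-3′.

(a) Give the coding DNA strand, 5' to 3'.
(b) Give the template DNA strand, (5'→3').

(a) The coding strand matches the mRNA with U→T.
(b) The template strand is the reverse complement of the coding strand.

(a) 5'-AAGCTGAAACCAGGCTTAGACAACGGTCACCTTTTCGGCCCAATAACAA-3'
(b) 5'-TTGTTATTGGGCCGAAAAGGTGACCGTTGTCTAAGCCTGGTTTCAGCTT-3'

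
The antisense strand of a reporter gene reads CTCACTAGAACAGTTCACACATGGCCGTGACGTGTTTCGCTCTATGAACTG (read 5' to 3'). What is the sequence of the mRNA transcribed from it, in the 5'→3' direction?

RNA polymerase reads the template 3'→5' and synthesizes mRNA 5'→3' by base-pairing (A→U, T→A, G↔C). The complement of the template is GAGTGATCTTGTCAAGTGTGTACCGGCACTGCACAAAGCGAGATACTTGAC; antiparallel, so 5'→3' the coding strand is CAGTTCATAGAGCGAAACACGTCACGGCCATGTGTGAACTGTTCTAGTGAG. Replace T with U for the mRNA.

5'-CAGUUCAUAGAGCGAAACACGUCACGGCCAUGUGUGAACUGUUCUAGUGAG-3'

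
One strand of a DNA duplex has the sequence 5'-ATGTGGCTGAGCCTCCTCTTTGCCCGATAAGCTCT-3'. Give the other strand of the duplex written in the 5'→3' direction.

The complement of ATGTGGCTGAGCCTCCTCTTTGCCCGATAAGCTCT is TACACCGACTCGGAGGAGAAACGGGCTATTCGAGA (A↔T, G↔C). DNA strands are antiparallel, so the complementary strand runs 3'→5'; reversing gives the 5'→3' form.

5'-AGAGCTTATCGGGCAAAGAGGAGGCTCAGCCACAT-3'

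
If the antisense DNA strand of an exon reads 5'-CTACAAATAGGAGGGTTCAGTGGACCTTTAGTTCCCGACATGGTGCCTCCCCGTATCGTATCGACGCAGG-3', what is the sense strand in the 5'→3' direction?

5'-CCTGCGTCGATACGATACGGGGAGGCACCATGTCGGGAACTAAAGGTCCACTGAACCCTCCTATTTGTAG-3'

The coding strand is complementary and antiparallel to the template: take the complement (A↔T, G↔C) and reverse.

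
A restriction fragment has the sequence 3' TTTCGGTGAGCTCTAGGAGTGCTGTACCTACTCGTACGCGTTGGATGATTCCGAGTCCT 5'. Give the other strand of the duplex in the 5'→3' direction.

The strand is given 3'→5', so its complement runs 5'→3' in the same left-to-right order: pair each base A↔T, G↔C.

5'-AAAGCCACTCGAGATCCTCACGACATGGATGAGCATGCGCAACCTACTAAGGCTCAGGA-3'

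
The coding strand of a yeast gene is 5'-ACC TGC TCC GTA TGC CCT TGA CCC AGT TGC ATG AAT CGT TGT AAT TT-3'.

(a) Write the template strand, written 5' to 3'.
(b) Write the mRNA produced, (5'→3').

(a) 5'-AAATTACAACGATTCATGCAACTGGGTCAAGGGCATACGGAGCAGGT-3'
(b) 5'-ACCUGCUCCGUAUGCCCUUGACCCAGUUGCAUGAAUCGUUGUAAUUU-3'

(a) The template strand is the reverse complement of the coding strand: complement TGGACGAGGCATACGGGAACTGGGTCAACGTACTTAGCAACATTAAA, then reverse.
(b) mRNA matches the coding strand with T→U.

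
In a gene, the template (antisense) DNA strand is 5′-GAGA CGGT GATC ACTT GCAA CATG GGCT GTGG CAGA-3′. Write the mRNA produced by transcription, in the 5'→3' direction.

5'-UCUGCCACAGCCCAUGUUGCAAGUGAUCACCGUCUC-3'

RNA polymerase reads the template 3'→5' and synthesizes mRNA 5'→3' by base-pairing (A→U, T→A, G↔C). The complement of the template is CTCTGCCACTAGTGAACGTTGTACCCGACACCGTCT; antiparallel, so 5'→3' the coding strand is TCTGCCACAGCCCATGTTGCAAGTGATCACCGTCTC. Replace T with U for the mRNA.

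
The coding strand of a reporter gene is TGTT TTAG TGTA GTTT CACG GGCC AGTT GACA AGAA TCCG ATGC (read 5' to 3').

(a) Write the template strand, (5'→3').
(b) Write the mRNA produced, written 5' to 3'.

(a) The template strand is the reverse complement of the coding strand: complement ACAAAATCACATCAAAGTGCCCGGTCAACTGTTCTTAGGCTACG, then reverse.
(b) mRNA matches the coding strand with T→U.

(a) 5'-GCATCGGATTCTTGTCAACTGGCCCGTGAAACTACACTAAAACA-3'
(b) 5'-UGUUUUAGUGUAGUUUCACGGGCCAGUUGACAAGAAUCCGAUGC-3'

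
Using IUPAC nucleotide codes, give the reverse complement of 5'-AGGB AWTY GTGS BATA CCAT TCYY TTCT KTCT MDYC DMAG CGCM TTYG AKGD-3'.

Standard pairs A↔T, G↔C; ambiguity codes pair Y↔R, M↔K, W↔W, S↔S, B↔V, D↔H. Complement (TCCVTWARCACSVTATGGTAAGRRAAGAMAGAKHRGHKTCGCGKAARCTMCH), then reverse for 5'→3'.

5'-HCMTCRAAKGCGCTKHGRHKAGAMAGAARRGAATGGTATVSCACRAWTVCCT-3'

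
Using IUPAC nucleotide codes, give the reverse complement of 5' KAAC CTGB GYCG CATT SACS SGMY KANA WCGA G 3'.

Standard pairs A↔T, G↔C; ambiguity codes pair Y↔R, M↔K, W↔W, S↔S, B↔V, N↔N. Complement (MTTGGACVCRGCGTAASTGSSCKRMTNTWGCTC), then reverse for 5'→3'.

5'-CTCGWTNTMRKCSSGTSAATGCGRCVCAGGTTM-3'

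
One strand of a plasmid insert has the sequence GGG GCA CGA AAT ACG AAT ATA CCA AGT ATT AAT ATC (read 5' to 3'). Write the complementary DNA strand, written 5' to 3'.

Pairing A↔T and G↔C gives CCCCGTGCTTTATGCTTATATGGTTCATAATTATAG, running 3'→5'. Reverse for the 5'→3' convention.

5'-GATATTAATACTTGGTATATTCGTATTTCGTGCCCC-3'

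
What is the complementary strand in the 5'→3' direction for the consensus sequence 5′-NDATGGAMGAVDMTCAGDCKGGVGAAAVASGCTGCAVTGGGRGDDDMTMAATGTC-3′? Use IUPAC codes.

Standard pairs A↔T, G↔C; ambiguity codes pair R↔Y, M↔K, S↔S, D↔H, V↔B, N↔N. Complement (NHTACCTKCTBHKAGTCHGMCCBCTTTBTSCGACGTBACCCYCHHHKAKTTACAG), then reverse for 5'→3'.

5′-GACATTKAKHHHCYCCCABTGCAGCSTBTTTCBCCMGHCTGAKHBTCKTCCATHN-3′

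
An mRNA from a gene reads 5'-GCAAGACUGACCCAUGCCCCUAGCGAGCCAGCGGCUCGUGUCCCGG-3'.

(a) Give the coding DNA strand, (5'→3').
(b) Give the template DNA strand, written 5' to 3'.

(a) The coding strand matches the mRNA with U→T.
(b) The template strand is the reverse complement of the coding strand.

(a) 5'-GCAAGACTGACCCATGCCCCTAGCGAGCCAGCGGCTCGTGTCCCGG-3'
(b) 5'-CCGGGACACGAGCCGCTGGCTCGCTAGGGGCATGGGTCAGTCTTGC-3'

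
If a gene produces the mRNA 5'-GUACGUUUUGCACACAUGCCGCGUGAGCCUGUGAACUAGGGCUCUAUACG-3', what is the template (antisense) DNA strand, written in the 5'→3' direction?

Replace U with T to get the coding DNA strand: GTACGTTTTGCACACATGCCGCGTGAGCCTGTGAACTAGGGCTCTATACG. The template strand is its reverse complement (complement CATGCAAAACGTGTGTACGGCGCACTCGGACACTTGATCCCGAGATATGC, then reverse).

5'-CGTATAGAGCCCTAGTTCACAGGCTCACGCGGCATGTGTGCAAAACGTAC-3'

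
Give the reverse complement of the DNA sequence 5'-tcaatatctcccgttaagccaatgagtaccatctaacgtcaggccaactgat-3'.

Reading the sequence 3'→5' and pairing each base (A↔T, G↔C) gives the reverse complement directly.

5'-ATCAGTTGGCCTGACGTTAGATGGTACTCATTGGCTTAACGGGAGATATTGA-3'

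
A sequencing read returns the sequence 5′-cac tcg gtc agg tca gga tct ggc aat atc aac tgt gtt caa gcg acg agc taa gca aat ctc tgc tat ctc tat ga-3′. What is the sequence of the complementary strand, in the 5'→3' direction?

Pairing A↔T and G↔C gives GTGAGCCAGTCCAGTCCTAGACCGTTATAGTTGACACAAGTTCGCTGCTCGATTCGTTTAGAGACGATAGAGATACT, running 3'→5'. Reverse for the 5'→3' convention.

5'-TCATAGAGATAGCAGAGATTTGCTTAGCTCGTCGCTTGAACACAGTTGATATTGCCAGATCCTGACCTGACCGAGTG-3'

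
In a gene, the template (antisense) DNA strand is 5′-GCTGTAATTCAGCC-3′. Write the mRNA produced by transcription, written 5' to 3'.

The mRNA has the sequence of the coding strand (reverse complement of the template) with T→U. Reverse complement of GCTGTAATTCAGCC is GGCTGAATTACAGC; then T→U.

5'-GGCUGAAUUACAGC-3'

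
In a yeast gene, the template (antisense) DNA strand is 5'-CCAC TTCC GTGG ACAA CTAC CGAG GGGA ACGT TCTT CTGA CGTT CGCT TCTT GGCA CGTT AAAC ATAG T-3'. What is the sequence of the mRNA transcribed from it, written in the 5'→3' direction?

5'-ACUAUGUUUAACGUGCCAAGAAGCGAACGUCAGAAGAACGUUCCCCUCGGUAGUUGUCCACGGAAGUGG-3'

RNA polymerase reads the template 3'→5' and synthesizes mRNA 5'→3' by base-pairing (A→U, T→A, G↔C). The complement of the template is GGTGAAGGCACCTGTTGATGGCTCCCCTTGCAAGAAGACTGCAAGCGAAGAACCGTGCAATTTGTATCA; antiparallel, so 5'→3' the coding strand is ACTATGTTTAACGTGCCAAGAAGCGAACGTCAGAAGAACGTTCCCCTCGGTAGTTGTCCACGGAAGTGG. Replace T with U for the mRNA.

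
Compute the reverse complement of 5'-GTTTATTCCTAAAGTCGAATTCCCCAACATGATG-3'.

Reading the sequence 3'→5' and pairing each base (A↔T, G↔C) gives the reverse complement directly.

5′-CATCATGTTGGGGAATTCGACTTTAGGAATAAAC-3′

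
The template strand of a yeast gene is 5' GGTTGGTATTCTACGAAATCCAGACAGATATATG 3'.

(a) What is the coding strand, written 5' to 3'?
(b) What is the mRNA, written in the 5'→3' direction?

(a) The coding strand is the reverse complement of the template: complement CCAACCATAAGATGCTTTAGGTCTGTCTATATAC, then reverse.
(b) mRNA has the coding-strand sequence with T→U.

(a) 5′-CATATATCTGTCTGGATTTCGTAGAATACCAACC-3′
(b) 5'-CAUAUAUCUGUCUGGAUUUCGUAGAAUACCAACC-3'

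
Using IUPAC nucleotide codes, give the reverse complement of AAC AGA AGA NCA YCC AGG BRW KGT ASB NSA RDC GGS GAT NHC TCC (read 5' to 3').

5'-GGAGDNATCSCCGHYTSNVSTACMWYVCCTGGRTGNTCTTCTGTT-3'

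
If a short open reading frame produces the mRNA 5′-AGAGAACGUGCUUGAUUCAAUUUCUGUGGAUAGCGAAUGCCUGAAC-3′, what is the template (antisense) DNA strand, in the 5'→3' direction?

Replace U with T to get the coding DNA strand: AGAGAACGTGCTTGATTCAATTTCTGTGGATAGCGAATGCCTGAAC. The template strand is its reverse complement (complement TCTCTTGCACGAACTAAGTTAAAGACACCTATCGCTTACGGACTTG, then reverse).

5'-GTTCAGGCATTCGCTATCCACAGAAATTGAATCAAGCACGTTCTCT-3'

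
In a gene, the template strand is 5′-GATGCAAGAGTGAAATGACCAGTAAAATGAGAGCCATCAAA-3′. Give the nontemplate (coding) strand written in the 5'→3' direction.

5'-TTTGATGGCTCTCATTTTACTGGTCATTTCACTCTTGCATC-3'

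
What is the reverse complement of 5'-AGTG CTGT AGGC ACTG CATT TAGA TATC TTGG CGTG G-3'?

5'-CCACGCCAAGATATCTAAATGCAGTGCCTACAGCACT-3'

Complement each base (A↔T, G↔C): TCACGACATCCGTGACGTAAATCTATAGAACCGCACC. Then reverse.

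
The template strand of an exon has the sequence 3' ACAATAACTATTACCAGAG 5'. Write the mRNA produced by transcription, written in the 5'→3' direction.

Reading the template 3'→5' as shown, RNA polymerase pairs each base (A→U, T→A, G↔C) to build mRNA 5'→3' directly.

5'-UGUUAUUGAUAAUGGUCUC-3'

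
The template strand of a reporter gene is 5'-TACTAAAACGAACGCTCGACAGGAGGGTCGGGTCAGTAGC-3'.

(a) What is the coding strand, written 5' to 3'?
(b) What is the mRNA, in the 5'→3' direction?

(a) The coding strand is the reverse complement of the template: complement ATGATTTTGCTTGCGAGCTGTCCTCCCAGCCCAGTCATCG, then reverse.
(b) mRNA has the coding-strand sequence with T→U.

(a) 5'-GCTACTGACCCGACCCTCCTGTCGAGCGTTCGTTTTAGTA-3'
(b) 5'-GCUACUGACCCGACCCUCCUGUCGAGCGUUCGUUUUAGUA-3'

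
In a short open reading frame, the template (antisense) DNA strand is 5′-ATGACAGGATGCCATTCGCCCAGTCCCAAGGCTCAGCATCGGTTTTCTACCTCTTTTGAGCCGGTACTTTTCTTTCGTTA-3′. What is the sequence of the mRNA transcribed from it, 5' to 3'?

The mRNA has the sequence of the coding strand (reverse complement of the template) with T→U. Reverse complement of ATGACAGGATGCCATTCGCCCAGTCCCAAGGCTCAGCATCGGTTTTCTACCTCTTTTGAGCCGGTACTTTTCTTTCGTTA is TAACGAAAGAAAAGTACCGGCTCAAAAGAGGTAGAAAACCGATGCTGAGCCTTGGGACTGGGCGAATGGCATCCTGTCAT; then T→U.

5'-UAACGAAAGAAAAGUACCGGCUCAAAAGAGGUAGAAAACCGAUGCUGAGCCUUGGGACUGGGCGAAUGGCAUCCUGUCAU-3'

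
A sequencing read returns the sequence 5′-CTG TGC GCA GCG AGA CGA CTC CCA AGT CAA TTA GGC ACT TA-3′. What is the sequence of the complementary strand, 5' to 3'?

5'-TAAGTGCCTAATTGACTTGGGAGTCGTCTCGCTGCGCACAG-3'

The complement of CTGTGCGCAGCGAGACGACTCCCAAGTCAATTAGGCACTTA is GACACGCGTCGCTCTGCTGAGGGTTCAGTTAATCCGTGAAT (A↔T, G↔C). DNA strands are antiparallel, so the complementary strand runs 3'→5'; reversing gives the 5'→3' form.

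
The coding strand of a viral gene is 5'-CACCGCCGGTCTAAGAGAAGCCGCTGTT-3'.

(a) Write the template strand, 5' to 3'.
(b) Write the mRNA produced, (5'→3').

(a) 5'-AACAGCGGCTTCTCTTAGACCGGCGGTG-3'
(b) 5'-CACCGCCGGUCUAAGAGAAGCCGCUGUU-3'

(a) The template strand is the reverse complement of the coding strand: complement GTGGCGGCCAGATTCTCTTCGGCGACAA, then reverse.
(b) mRNA matches the coding strand with T→U.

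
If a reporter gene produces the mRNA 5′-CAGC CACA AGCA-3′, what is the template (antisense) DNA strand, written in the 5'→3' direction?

Replace U with T to get the coding DNA strand: CAGCCACAAGCA. The template strand is its reverse complement (complement GTCGGTGTTCGT, then reverse).

5'-TGCTTGTGGCTG-3'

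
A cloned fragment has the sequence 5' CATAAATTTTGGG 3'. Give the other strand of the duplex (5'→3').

5'-CCCAAAATTTATG-3'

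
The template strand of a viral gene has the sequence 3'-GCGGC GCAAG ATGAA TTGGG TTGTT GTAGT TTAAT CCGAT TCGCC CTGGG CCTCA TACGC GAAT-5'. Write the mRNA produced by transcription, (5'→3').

Reading the template 3'→5' as shown, RNA polymerase pairs each base (A→U, T→A, G↔C) to build mRNA 5'→3' directly.

5'-CGCCGCGUUCUACUUAACCCAACAACAUCAAAUUAGGCUAAGCGGGACCCGGAGUAUGCGCUUA-3'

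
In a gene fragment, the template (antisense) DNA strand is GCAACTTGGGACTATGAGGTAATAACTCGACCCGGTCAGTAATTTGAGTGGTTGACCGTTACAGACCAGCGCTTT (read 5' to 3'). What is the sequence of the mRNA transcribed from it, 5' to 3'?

The mRNA has the sequence of the coding strand (reverse complement of the template) with T→U. Reverse complement of GCAACTTGGGACTATGAGGTAATAACTCGACCCGGTCAGTAATTTGAGTGGTTGACCGTTACAGACCAGCGCTTT is AAAGCGCTGGTCTGTAACGGTCAACCACTCAAATTACTGACCGGGTCGAGTTATTACCTCATAGTCCCAAGTTGC; then T→U.

5'-AAAGCGCUGGUCUGUAACGGUCAACCACUCAAAUUACUGACCGGGUCGAGUUAUUACCUCAUAGUCCCAAGUUGC-3'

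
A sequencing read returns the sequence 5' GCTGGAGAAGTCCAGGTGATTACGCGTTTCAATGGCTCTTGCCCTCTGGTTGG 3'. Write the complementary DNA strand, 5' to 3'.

5'-CCAACCAGAGGGCAAGAGCCATTGAAACGCGTAATCACCTGGACTTCTCCAGC-3'

The complement of GCTGGAGAAGTCCAGGTGATTACGCGTTTCAATGGCTCTTGCCCTCTGGTTGG is CGACCTCTTCAGGTCCACTAATGCGCAAAGTTACCGAGAACGGGAGACCAACC (A↔T, G↔C). DNA strands are antiparallel, so the complementary strand runs 3'→5'; reversing gives the 5'→3' form.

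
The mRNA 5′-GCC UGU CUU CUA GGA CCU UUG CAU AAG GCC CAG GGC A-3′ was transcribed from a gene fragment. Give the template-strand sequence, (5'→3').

5'-TGCCCTGGGCCTTATGCAAAGGTCCTAGAAGACAGGC-3'

Replace U with T to get the coding DNA strand: GCCTGTCTTCTAGGACCTTTGCATAAGGCCCAGGGCA. The template strand is its reverse complement (complement CGGACAGAAGATCCTGGAAACGTATTCCGGGTCCCGT, then reverse).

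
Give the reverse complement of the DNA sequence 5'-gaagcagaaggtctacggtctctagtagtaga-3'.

Complement each base (A↔T, G↔C): CTTCGTCTTCCAGATGCCAGAGATCATCATCT. Then reverse.

5'-TCTACTACTAGAGACCGTAGACCTTCTGCTTC-3'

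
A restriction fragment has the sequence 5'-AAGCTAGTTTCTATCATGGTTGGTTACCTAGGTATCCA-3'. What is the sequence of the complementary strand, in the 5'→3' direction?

5'-TGGATACCTAGGTAACCAACCATGATAGAAACTAGCTT-3'

The complement of AAGCTAGTTTCTATCATGGTTGGTTACCTAGGTATCCA is TTCGATCAAAGATAGTACCAACCAATGGATCCATAGGT (A↔T, G↔C). DNA strands are antiparallel, so the complementary strand runs 3'→5'; reversing gives the 5'→3' form.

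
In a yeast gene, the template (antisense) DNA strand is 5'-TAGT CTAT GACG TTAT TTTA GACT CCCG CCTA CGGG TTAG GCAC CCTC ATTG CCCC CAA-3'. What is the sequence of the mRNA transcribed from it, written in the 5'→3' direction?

RNA polymerase reads the template 3'→5' and synthesizes mRNA 5'→3' by base-pairing (A→U, T→A, G↔C). The complement of the template is ATCAGATACTGCAATAAAATCTGAGGGCGGATGCCCAATCCGTGGGAGTAACGGGGGTT; antiparallel, so 5'→3' the coding strand is TTGGGGGCAATGAGGGTGCCTAACCCGTAGGCGGGAGTCTAAAATAACGTCATAGACTA. Replace T with U for the mRNA.

5'-UUGGGGGCAAUGAGGGUGCCUAACCCGUAGGCGGGAGUCUAAAAUAACGUCAUAGACUA-3'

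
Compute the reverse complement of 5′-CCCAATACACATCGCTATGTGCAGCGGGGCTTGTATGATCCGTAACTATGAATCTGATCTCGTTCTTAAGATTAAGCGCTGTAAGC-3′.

Complement each base (A↔T, G↔C): GGGTTATGTGTAGCGATACACGTCGCCCCGAACATACTAGGCATTGATACTTAGACTAGAGCAAGAATTCTAATTCGCGACATTCG. Then reverse.

5'-GCTTACAGCGCTTAATCTTAAGAACGAGATCAGATTCATAGTTACGGATCATACAAGCCCCGCTGCACATAGCGATGTGTATTGGG-3'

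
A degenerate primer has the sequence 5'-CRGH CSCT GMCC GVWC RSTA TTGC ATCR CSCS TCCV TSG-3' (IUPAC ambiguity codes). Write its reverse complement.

5'-CSABGGASGSGYGATGCAATASYGWBCGGKCAGSGDCYG-3'

Standard pairs A↔T, G↔C; ambiguity codes pair R↔Y, M↔K, W↔W, S↔S, H↔D, V↔B. Complement (GYCDGSGACKGGCBWGYSATAACGTAGYGSGSAGGBASC), then reverse for 5'→3'.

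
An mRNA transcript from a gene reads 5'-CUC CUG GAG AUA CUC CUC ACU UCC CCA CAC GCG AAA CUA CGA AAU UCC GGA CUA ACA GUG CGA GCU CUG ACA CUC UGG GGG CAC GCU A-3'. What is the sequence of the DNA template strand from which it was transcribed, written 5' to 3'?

Replace U with T to get the coding DNA strand: CTCCTGGAGATACTCCTCACTTCCCCACACGCGAAACTACGAAATTCCGGACTAACAGTGCGAGCTCTGACACTCTGGGGGCACGCTA. The template strand is its reverse complement (complement GAGGACCTCTATGAGGAGTGAAGGGGTGTGCGCTTTGATGCTTTAAGGCCTGATTGTCACGCTCGAGACTGTGAGACCCCCGTGCGAT, then reverse).

5'-TAGCGTGCCCCCAGAGTGTCAGAGCTCGCACTGTTAGTCCGGAATTTCGTAGTTTCGCGTGTGGGGAAGTGAGGAGTATCTCCAGGAG-3'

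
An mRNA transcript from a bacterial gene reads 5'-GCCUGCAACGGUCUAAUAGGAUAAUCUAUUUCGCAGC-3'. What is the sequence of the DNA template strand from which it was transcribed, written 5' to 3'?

5'-GCTGCGAAATAGATTATCCTATTAGACCGTTGCAGGC-3'

Replace U with T to get the coding DNA strand: GCCTGCAACGGTCTAATAGGATAATCTATTTCGCAGC. The template strand is its reverse complement (complement CGGACGTTGCCAGATTATCCTATTAGATAAAGCGTCG, then reverse).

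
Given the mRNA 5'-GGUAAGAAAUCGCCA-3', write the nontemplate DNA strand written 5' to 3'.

5′-GGTAAGAAATCGCCA-3′

The coding DNA strand has the same 5'→3' sequence as the mRNA with U replaced by T.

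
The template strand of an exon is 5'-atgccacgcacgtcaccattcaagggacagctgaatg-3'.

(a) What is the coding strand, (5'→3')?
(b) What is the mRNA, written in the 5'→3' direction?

(a) The coding strand is the reverse complement of the template: complement TACGGTGCGTGCAGTGGTAAGTTCCCTGTCGACTTAC, then reverse.
(b) mRNA has the coding-strand sequence with T→U.

(a) 5'-CATTCAGCTGTCCCTTGAATGGTGACGTGCGTGGCAT-3'
(b) 5'-CAUUCAGCUGUCCCUUGAAUGGUGACGUGCGUGGCAU-3'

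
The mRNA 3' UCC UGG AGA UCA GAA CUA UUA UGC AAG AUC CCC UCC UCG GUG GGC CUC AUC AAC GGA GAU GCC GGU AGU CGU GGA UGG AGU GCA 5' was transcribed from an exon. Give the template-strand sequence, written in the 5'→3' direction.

5′-AGGACCTCTAGTCTTGATAATACGTTCTAGGGGAGGAGCCACCCGGAGTAGTTGCCTCTACGGCCATCAGCACCTACCTCACGT-3′

Written 5'→3' the mRNA is ACGUGAGGUAGGUGCUGAUGGCCGUAGAGGCAACUACUCCGGGUGGCUCCUCCCCUAGAACGUAUUAUCAAGACUAGAGGUCCU, so the coding DNA strand is ACGTGAGGTAGGTGCTGATGGCCGTAGAGGCAACTACTCCGGGTGGCTCCTCCCCTAGAACGTATTATCAAGACTAGAGGTCCT. The template is its reverse complement.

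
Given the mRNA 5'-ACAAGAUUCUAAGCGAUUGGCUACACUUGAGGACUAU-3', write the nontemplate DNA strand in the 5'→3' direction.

5′-ACAAGATTCTAAGCGATTGGCTACACTTGAGGACTAT-3′

The coding DNA strand has the same 5'→3' sequence as the mRNA with U replaced by T.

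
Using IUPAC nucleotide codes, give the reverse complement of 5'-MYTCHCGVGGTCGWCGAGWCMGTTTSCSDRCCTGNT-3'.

5'-ANCAGGYHSGSAAACKGWCTCGWCGACCBCGDGARK-3'

Standard pairs A↔T, G↔C; ambiguity codes pair R↔Y, M↔K, W↔W, S↔S, D↔H, V↔B, N↔N. Complement (KRAGDGCBCCAGCWGCTCWGKCAAASGSHYGGACNA), then reverse for 5'→3'.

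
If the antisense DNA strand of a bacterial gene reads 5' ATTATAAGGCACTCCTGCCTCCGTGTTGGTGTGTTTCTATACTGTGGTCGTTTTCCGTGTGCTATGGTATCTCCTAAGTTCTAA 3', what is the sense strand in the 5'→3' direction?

5′-TTAGAACTTAGGAGATACCATAGCACACGGAAAACGACCACAGTATAGAAACACACCAACACGGAGGCAGGAGTGCCTTATAAT-3′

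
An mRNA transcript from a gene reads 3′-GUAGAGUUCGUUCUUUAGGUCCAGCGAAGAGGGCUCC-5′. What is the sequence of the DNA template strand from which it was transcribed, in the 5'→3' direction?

5'-CATCTCAAGCAAGAAATCCAGGTCGCTTCTCCCGAGG-3'

Written 5'→3' the mRNA is CCUCGGGAGAAGCGACCUGGAUUUCUUGCUUGAGAUG, so the coding DNA strand is CCTCGGGAGAAGCGACCTGGATTTCTTGCTTGAGATG. The template is its reverse complement.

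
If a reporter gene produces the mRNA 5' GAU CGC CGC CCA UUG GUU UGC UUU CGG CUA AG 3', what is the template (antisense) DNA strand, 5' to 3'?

Replace U with T to get the coding DNA strand: GATCGCCGCCCATTGGTTTGCTTTCGGCTAAG. The template strand is its reverse complement (complement CTAGCGGCGGGTAACCAAACGAAAGCCGATTC, then reverse).

5'-CTTAGCCGAAAGCAAACCAATGGGCGGCGATC-3'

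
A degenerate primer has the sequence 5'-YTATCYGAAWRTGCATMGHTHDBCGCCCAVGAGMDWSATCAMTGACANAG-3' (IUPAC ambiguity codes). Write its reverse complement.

5'-CTNTGTCAKTGATSWHKCTCBTGGGCGVHDADCKATGCAYWTTCRGATAR-3'

Standard pairs A↔T, G↔C; ambiguity codes pair R↔Y, M↔K, W↔W, S↔S, B↔V, D↔H, N↔N. Complement (RATAGRCTTWYACGTAKCDADHVGCGGGTBCTCKHWSTAGTKACTGTNTC), then reverse for 5'→3'.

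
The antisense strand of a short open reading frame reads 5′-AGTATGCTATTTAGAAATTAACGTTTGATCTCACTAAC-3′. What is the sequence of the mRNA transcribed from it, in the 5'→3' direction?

The mRNA has the sequence of the coding strand (reverse complement of the template) with T→U. Reverse complement of AGTATGCTATTTAGAAATTAACGTTTGATCTCACTAAC is GTTAGTGAGATCAAACGTTAATTTCTAAATAGCATACT; then T→U.

5'-GUUAGUGAGAUCAAACGUUAAUUUCUAAAUAGCAUACU-3'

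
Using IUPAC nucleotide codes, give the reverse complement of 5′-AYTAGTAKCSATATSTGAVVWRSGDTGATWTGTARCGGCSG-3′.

5′-CSGCCGYTACAWATCAHCSYWBBTCASATATSGMTACTART-3′

Standard pairs A↔T, G↔C; ambiguity codes pair R↔Y, K↔M, W↔W, S↔S, D↔H, V↔B. Complement (TRATCATMGSTATASACTBBWYSCHACTAWACATYGCCGSC), then reverse for 5'→3'.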